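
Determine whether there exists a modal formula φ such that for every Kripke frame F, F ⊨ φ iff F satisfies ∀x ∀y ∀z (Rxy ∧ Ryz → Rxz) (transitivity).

Yes: it is transitivity, defined by the 4 schema □p → □□p.
Suppose □p→□□p is valid. Take Rxy, Ryz and set V(p)={w : Rxw}. Then □p at x, so □□p at x, so □p at y, so p at z, i.e. Rxz.

Yes, by □p → □□p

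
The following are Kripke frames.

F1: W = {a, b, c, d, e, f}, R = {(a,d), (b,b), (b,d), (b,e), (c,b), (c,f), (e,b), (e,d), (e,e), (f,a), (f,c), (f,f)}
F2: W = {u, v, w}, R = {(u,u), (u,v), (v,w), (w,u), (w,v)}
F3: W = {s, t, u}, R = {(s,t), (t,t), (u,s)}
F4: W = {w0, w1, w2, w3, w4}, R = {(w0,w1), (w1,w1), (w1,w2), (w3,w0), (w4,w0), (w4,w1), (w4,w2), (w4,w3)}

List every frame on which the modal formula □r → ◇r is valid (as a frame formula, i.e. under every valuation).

F2, F3

Frame correspondent (Sahlqvist): ∀x ∃y Rxy — i.e. seriality.
F1: fails — world d has no successor.
F2: ✓.
F3: ✓.
F4: fails — world w2 has no successor.
Valid on: F2, F3.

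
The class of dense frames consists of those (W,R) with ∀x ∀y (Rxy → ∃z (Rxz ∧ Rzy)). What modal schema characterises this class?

The condition is density. The C4 schema □□q → □q defines it.
Suppose □□q→□q is valid. Take Rxy and set V(q)={w : xR²w}. Then □□q at x, so □q at x, so q at y, i.e. ∃z(Rxz∧Rzy).

□□q → □q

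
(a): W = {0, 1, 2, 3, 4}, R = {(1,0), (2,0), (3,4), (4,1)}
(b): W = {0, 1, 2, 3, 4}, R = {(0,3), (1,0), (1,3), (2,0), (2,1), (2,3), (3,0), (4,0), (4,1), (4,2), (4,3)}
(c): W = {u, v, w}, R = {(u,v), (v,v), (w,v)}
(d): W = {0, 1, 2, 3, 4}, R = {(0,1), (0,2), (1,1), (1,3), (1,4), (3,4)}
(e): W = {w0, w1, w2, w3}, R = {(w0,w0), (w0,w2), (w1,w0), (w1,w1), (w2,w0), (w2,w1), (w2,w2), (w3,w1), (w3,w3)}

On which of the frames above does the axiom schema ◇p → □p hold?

(a), (c)

This is the axiom for partial functionality; its first-order frame correspondent is ∀x ∀y ∀z (Rxy ∧ Rxz → y = z).
(a): holds.
(b): fails — 1 sees both 0 and 3.
(c): holds.
(d): fails — 0 sees both 1 and 2.
(e): fails — w0 sees both w0 and w2.
Valid on: (a), (c).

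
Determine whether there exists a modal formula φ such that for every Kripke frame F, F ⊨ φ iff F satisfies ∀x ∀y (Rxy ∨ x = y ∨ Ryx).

Any modally definable frame class is closed under disjoint unions.
Take 3 disjoint single-world reflexive frames: each is trivially connected, but their disjoint union has 3 worlds with no edge between distinct components, so it is not connected.
So the class is not modally definable.

Not modally definable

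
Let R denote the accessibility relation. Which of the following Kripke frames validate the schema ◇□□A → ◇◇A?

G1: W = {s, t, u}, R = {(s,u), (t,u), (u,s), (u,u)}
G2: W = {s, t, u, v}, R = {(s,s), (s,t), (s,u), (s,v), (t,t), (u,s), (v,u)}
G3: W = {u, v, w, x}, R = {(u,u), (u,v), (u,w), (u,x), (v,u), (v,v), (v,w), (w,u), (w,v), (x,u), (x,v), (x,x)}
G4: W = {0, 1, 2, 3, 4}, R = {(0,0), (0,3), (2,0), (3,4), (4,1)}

The schema corresponds to a generalized confluence (Geach) condition: ∀x ∀y (xRy → ∃w (yR²w ∧ xR²w)).
G1: condition met.
G2: condition met.
G3: condition met.
G4: fails — 0R3 but no w with 3R²w and 0R²w.
Valid on: G1, G2, G3.

G1, G2, G3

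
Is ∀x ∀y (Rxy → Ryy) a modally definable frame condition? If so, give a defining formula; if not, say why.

Yes, by □(□q → q)

This is a Sahlqvist condition; the T□ axiom □(□q → q) defines it.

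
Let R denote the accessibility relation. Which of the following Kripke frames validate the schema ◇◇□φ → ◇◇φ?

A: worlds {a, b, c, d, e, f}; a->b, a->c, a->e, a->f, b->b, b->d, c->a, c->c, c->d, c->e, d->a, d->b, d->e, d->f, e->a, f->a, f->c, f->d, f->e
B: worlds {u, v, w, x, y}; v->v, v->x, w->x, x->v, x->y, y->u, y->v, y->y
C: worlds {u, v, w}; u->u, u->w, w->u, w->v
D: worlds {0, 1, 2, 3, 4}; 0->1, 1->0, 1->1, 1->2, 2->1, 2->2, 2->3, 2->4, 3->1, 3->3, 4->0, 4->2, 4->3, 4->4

D

This is the axiom for a generalized confluence (Geach) condition; its first-order frame correspondent is ∀x ∀y (xR²y → ∃w (yRw ∧ xR²w)).
A: fails — eR²e but no w with eRw and eR²w.
B: fails — xR²u but no t with uRt and xR²t.
C: fails — uR²v but no t with vRt and uR²t.
D: ✓.
Valid on: D.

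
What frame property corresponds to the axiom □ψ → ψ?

Suppose □ψ→ψ is valid. At any x set V(ψ)={w : Rxw}. Then □ψ holds at x, so ψ holds at x, i.e. Rxx.
Conversely, on a frame with reflexivity the schema holds at every world under every valuation.
So the correspondent is reflexivity.

reflexivity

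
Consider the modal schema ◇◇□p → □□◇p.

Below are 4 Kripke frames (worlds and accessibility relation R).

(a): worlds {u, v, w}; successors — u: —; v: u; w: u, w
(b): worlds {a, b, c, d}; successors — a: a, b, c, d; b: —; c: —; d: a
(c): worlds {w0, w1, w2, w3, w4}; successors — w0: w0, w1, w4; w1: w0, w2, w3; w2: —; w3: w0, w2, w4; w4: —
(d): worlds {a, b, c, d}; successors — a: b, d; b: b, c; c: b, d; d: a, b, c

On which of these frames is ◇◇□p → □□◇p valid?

(d)

Frame correspondent (Sahlqvist): ∀x ∀y ∀z ((xR²y ∧ xR²z) → ∃w (yRw ∧ zRw)) — i.e. a generalized confluence (Geach) condition.
(a): fails — wR²u, wR²u but no t with uRt and uRt.
(b): fails — aR²a, aR²b but no w with aRw and bRw.
(c): fails — w0R²w0, w0R²w2 but no w with w0Rw and w2Rw.
(d): ✓.
Valid on: (d).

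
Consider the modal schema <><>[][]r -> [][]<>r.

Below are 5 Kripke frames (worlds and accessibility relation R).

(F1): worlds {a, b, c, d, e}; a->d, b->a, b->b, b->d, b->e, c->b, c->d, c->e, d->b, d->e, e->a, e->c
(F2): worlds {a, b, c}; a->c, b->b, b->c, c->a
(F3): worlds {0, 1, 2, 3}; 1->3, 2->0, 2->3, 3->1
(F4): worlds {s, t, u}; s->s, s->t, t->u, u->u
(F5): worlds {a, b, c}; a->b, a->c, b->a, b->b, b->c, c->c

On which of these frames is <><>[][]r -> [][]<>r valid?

(F5)

This is the axiom for a generalized confluence (Geach) condition; its first-order frame correspondent is forall x forall y forall z ((x R^2 y & x R^2 z) -> exists w (y R^2 w & zRw)).
(F1): fails — aR²e, aR²e but no w with eR²w and eRw.
(F2): fails — aR²a, aR²a but no w with aR²w and aRw.
(F3): fails — 1R²1, 1R²1 but no w with 1R²w and 1Rw.
(F4): fails — sR²t, sR²s but no w with tR²w and sRw.
(F5): ✓.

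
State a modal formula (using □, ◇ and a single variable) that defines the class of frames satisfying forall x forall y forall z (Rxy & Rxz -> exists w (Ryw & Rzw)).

◇□ψ → □◇ψ

A defining formula is ◇□ψ → □◇ψ (the .2 axiom).
Suppose ◇□ψ→□◇ψ is valid. Take Rxy, Rxz and set V(ψ)={w : Ryw}. Then □ψ at y so ◇□ψ at x, so □◇ψ at x, so ◇ψ at z, giving w with Rzw and Ryw.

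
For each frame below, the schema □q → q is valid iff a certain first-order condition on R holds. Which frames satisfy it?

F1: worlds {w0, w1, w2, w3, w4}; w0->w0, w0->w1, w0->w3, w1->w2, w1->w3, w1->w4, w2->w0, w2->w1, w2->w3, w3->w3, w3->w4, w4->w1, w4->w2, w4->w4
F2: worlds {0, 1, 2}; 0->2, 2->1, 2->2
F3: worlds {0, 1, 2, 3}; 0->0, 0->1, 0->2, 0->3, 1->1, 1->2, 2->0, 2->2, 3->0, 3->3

Frame correspondent (Sahlqvist): ∀x Rxx — i.e. reflexivity.
F1: fails — world w1 does not see itself.
F2: fails — world 0 does not see itself.
F3: ✓.

F3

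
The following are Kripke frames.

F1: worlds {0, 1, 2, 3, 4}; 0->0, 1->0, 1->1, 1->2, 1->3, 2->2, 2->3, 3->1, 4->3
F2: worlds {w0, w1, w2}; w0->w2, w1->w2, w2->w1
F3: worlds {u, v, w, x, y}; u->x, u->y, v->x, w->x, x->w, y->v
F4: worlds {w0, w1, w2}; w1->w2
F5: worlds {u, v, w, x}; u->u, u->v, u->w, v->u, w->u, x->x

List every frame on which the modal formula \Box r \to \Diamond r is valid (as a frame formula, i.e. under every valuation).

F1, F2, F3, F5

Frame correspondent (Sahlqvist): \forall x \exists y Rxy — i.e. seriality.
F1: condition met.
F2: condition met.
F3: condition met.
F4: fails — world w0 has no successor.
F5: condition met.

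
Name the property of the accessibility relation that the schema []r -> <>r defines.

Suppose □r→◇r is valid. At any x set V(r)=W. Then □r at x, so ◇r at x, so x has a successor.

Seriality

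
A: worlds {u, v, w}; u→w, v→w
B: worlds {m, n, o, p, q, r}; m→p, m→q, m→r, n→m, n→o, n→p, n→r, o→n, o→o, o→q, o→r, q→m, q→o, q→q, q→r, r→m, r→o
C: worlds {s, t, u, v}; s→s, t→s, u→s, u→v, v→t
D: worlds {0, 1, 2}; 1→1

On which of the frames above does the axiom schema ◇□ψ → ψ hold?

D

This is the axiom for symmetry; its first-order frame correspondent is ∀x ∀y (Rxy → Ryx).
A: fails — Ruw but not Rwu.
B: fails — Rnr but not Rrn.
C: fails — Ruv but not Rvu.
D: ✓.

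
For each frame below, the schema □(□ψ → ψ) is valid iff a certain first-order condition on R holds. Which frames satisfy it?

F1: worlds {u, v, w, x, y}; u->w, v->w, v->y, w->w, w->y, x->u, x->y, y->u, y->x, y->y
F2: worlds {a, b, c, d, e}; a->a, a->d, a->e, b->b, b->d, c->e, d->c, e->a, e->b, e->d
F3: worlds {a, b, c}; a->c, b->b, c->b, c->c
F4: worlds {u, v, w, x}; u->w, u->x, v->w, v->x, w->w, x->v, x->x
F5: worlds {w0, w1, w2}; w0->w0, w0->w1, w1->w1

F3, F5

Frame correspondent (Sahlqvist): ∀x ∀y (Rxy → Ryy) — i.e. shift-reflexivity.
F1: fails — Ryx but not Rxx.
F2: fails — Rdc but not Rcc.
F3: holds.
F4: fails — Rxv but not Rvv.
F5: holds.
Valid on: F3, F5.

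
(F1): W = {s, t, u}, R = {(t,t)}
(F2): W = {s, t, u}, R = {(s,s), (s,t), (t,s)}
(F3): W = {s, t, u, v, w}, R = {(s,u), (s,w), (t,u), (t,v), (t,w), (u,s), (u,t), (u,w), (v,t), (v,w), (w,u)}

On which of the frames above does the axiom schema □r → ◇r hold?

Frame correspondent (Sahlqvist): ∀x ∃y Rxy — i.e. seriality.
(F1): fails — world s has no successor.
(F2): fails — world u has no successor.
(F3): satisfies the condition.
Valid on: (F3).

(F3)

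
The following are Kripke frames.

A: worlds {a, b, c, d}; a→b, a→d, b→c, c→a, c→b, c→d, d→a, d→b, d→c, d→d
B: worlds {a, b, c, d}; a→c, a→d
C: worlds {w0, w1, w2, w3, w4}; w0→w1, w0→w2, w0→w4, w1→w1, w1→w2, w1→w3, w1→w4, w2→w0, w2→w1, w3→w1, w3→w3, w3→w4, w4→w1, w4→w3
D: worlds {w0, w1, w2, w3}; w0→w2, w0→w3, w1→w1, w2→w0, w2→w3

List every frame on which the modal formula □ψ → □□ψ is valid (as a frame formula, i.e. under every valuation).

The schema corresponds to transitivity: ∀x ∀y ∀z (Rxy ∧ Ryz → Rxz).
A: fails — Rbc and Rcd but not Rbd.
B: condition met.
C: fails — Rw1w2 and Rw2w0 but not Rw1w0.
D: fails — Rw0w2 and Rw2w0 but not Rw0w0.
Valid on: B.

B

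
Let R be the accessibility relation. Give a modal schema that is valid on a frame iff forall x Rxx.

This is reflexivity; the standard corresponding axiom is T: □r → r.
Suppose □r→r is valid. At any x set V(r)={w : Rxw}. Then □r holds at x, so r holds at x, i.e. Rxx.

□r → r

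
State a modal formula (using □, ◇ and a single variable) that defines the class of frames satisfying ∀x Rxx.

The condition is reflexivity. The T schema □s → s defines it.
Suppose □s→s is valid. At any x set V(s)={w : Rxw}. Then □s holds at x, so s holds at x, i.e. Rxx.

□s → s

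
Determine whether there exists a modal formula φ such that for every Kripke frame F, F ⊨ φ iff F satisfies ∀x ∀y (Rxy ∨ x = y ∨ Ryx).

Not definable by any modal formula

Any modally definable frame class is closed under disjoint unions.
Take 4 disjoint single-world reflexive frames: each is trivially connected, but their disjoint union has 4 worlds with no edge between distinct components, so it is not connected.
So the class is not modally definable.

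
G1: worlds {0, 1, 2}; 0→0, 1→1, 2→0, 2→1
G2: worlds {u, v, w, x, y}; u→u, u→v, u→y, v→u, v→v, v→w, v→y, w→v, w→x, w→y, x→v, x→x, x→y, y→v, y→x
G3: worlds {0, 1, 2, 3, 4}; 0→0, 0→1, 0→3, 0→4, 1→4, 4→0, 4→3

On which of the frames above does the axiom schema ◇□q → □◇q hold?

G2

The schema corresponds to convergence: ∀x ∀y ∀z (Rxy ∧ Rxz → ∃w (Ryw ∧ Rzw)).
G1: fails — R20 and R21 but 0 and 1 have no common successor.
G2: holds.
G3: fails — R00 and R03 but 0 and 3 have no common successor.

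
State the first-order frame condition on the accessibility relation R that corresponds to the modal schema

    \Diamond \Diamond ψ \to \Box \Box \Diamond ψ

This is a Sahlqvist (Geach-type) schema ◇^2□^0ψ → □^2◇^1ψ.
First-order correspondent: \forall x \forall y \forall z ((x R^2 y \wedge x R^2 z) \to \exists w (y = w \wedge zRw)).

\forall x \forall y \forall z ((x R^2 y \wedge x R^2 z) \to \exists w (y = w \wedge zRw))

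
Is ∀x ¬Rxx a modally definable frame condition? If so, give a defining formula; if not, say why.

Modal frame validity is preserved under surjective bounded morphisms.
The 2-cycle (worlds w0,w1 with w0→w1→w0) is irreflexive, and the map sending every world to a single reflexive point • is a surjective bounded morphism (forth: every edge maps to (•,•); back: every world has a successor). So any modal formula valid on the 2-cycle is also valid on the reflexive point, which is not irreflexive.
Hence irreflexivity is not modally definable.

Not definable by any modal formula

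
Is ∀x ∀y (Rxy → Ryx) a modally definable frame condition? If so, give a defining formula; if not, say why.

Yes: it is symmetry, defined by the B schema p → □◇p.
Suppose p→□◇p is valid. Take Rxy and set V(p)={x}. Then p at x, so □◇p at x, so ◇p at y, so some z with Ryz has p; z=x, i.e. Ryx.

Yes, by p → □◇p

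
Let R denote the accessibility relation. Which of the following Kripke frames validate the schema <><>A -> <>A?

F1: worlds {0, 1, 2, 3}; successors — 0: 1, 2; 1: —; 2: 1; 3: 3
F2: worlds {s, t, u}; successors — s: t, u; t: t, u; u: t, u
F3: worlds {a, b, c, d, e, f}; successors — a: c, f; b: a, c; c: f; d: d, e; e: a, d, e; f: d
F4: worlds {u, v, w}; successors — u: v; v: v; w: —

F1, F2, F4

This is the axiom for transitivity; its first-order frame correspondent is forall x forall y forall z (Rxy & Ryz -> Rxz).
F1: ✓.
F2: ✓.
F3: fails — Rbc and Rcf but not Rbf.
F4: ✓.
Valid on: F1, F2, F4.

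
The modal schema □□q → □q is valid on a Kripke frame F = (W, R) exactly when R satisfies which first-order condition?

This is the C4 axiom.
Its frame correspondent is density — ∀x ∀y (Rxy → ∃z (Rxz ∧ Rzy)).

density: ∀x ∀y (Rxy → ∃z (Rxz ∧ Rzy))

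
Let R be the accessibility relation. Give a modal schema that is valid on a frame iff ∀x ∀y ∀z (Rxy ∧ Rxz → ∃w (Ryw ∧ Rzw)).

◇□ψ → □◇ψ

The condition is convergence. The .2 schema ◇□ψ → □◇ψ defines it.
Suppose ◇□ψ→□◇ψ is valid. Take Rxy, Rxz and set V(ψ)={w : Ryw}. Then □ψ at y so ◇□ψ at x, so □◇ψ at x, so ◇ψ at z, giving w with Rzw and Ryw.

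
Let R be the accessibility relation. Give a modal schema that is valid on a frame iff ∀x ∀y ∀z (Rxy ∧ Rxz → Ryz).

◇s → □◇s

A defining formula is ◇s → □◇s (the 5 axiom).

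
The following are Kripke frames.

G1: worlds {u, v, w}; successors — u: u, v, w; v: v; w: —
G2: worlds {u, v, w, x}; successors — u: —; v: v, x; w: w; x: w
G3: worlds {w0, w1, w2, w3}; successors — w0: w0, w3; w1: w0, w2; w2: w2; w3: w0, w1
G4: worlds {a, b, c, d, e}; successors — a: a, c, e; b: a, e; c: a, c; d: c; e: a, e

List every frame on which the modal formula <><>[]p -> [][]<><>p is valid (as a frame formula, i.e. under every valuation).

Frame correspondent (Sahlqvist): forall x forall y forall z ((x R^2 y & x R^2 z) -> exists w (yRw & z R^2 w)) — i.e. a generalized confluence (Geach) condition.
G1: fails — uR²u, uR²w but no t with uRt and wR²t.
G2: fails — vR²v, vR²w but no t with vRt and wR²t.
G3: fails — w1R²w0, w1R²w2 but no w with w0Rw and w2R²w.
G4: satisfies the condition.

G4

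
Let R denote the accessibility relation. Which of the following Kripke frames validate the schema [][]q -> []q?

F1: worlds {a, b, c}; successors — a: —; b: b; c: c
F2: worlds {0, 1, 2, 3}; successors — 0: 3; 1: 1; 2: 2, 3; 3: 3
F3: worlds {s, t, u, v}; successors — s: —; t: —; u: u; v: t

F1, F2

This is the axiom for density; its first-order frame correspondent is forall x forall y (Rxy -> exists z (Rxz & Rzy)).
F1: holds.
F2: holds.
F3: fails — Rvt but no z with Rvz and Rzt.
Valid on: F1, F2.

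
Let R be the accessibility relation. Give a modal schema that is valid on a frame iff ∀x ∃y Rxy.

A defining formula is □q → ◇q (the D axiom).
Suppose □q→◇q is valid. At any x set V(q)=W. Then □q at x, so ◇q at x, so x has a successor.

□q → ◇q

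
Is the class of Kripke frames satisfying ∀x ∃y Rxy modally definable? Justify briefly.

Yes — defined by □p → ◇p

This is a Sahlqvist condition; the D axiom □p → ◇p defines it.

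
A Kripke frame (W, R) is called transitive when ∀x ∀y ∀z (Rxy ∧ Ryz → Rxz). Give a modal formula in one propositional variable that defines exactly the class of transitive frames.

A defining formula is □r → □□r (the 4 axiom).

□r → □□r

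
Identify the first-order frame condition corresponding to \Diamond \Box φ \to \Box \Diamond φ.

convergence: \forall x \forall y \forall z (Rxy \wedge Rxz \to \exists w (Ryw \wedge Rzw))

Suppose ◇□φ→□◇φ is valid. Take Rxy, Rxz and set V(φ)={w : Ryw}. Then □φ at y so ◇□φ at x, so □◇φ at x, so ◇φ at z, giving w with Rzw and Ryw.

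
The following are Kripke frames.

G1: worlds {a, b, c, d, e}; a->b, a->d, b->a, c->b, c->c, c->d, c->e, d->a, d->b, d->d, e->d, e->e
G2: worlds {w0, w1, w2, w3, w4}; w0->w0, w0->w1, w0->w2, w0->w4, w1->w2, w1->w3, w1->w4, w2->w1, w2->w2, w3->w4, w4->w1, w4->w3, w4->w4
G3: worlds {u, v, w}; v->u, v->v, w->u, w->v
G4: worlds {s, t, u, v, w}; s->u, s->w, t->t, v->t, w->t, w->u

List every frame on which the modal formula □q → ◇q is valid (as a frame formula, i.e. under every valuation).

Frame correspondent (Sahlqvist): ∀x ∃y Rxy — i.e. seriality.
G1: ✓.
G2: ✓.
G3: fails — world u has no successor.
G4: fails — world u has no successor.

G1, G2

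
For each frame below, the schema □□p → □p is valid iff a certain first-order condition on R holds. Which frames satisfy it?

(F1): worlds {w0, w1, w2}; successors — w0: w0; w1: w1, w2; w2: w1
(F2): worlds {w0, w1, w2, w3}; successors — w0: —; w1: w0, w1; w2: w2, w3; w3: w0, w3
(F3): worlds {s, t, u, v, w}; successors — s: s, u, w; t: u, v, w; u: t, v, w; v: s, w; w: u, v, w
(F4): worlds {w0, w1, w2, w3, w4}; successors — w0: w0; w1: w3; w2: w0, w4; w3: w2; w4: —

Frame correspondent (Sahlqvist): ∀x ∀y (Rxy → ∃z (Rxz ∧ Rzy)) — i.e. density.
(F1): ✓.
(F2): ✓.
(F3): fails — Rut but no z with Ruz and Rzt.
(F4): fails — Rw2w4 but no z with Rw2z and Rzw4.
Valid on: (F1), (F2).

(F1), (F2)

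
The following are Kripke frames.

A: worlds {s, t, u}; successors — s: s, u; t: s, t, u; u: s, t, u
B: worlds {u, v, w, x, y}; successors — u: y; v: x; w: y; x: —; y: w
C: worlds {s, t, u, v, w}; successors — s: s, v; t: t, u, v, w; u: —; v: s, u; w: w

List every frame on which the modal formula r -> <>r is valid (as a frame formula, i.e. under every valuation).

A

Frame correspondent (Sahlqvist): forall x Rxx — i.e. reflexivity.
A: satisfies the condition.
B: fails — world u does not see itself.
C: fails — world u does not see itself.
Valid on: A.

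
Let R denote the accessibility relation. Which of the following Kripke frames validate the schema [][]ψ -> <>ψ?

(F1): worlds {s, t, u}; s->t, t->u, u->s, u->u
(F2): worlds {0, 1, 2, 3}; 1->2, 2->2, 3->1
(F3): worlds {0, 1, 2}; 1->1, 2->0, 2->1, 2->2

This is the axiom for a generalized confluence (Geach) condition; its first-order frame correspondent is forall x exists w (x R^2 w & xRw).
(F1): fails — at s but no w with sR²w and sRw.
(F2): fails — at 0 but no w with 0R²w and 0Rw.
(F3): fails — at 0 but no w with 0R²w and 0Rw.
Valid on no frame.

none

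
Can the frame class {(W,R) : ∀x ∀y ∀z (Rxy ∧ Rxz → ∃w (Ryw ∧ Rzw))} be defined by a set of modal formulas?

Yes, by ◇□q → □◇q

This is a Sahlqvist condition; the .2 axiom ◇□q → □◇q defines it.
Suppose ◇□q→□◇q is valid. Take Rxy, Rxz and set V(q)={w : Ryw}. Then □q at y so ◇□q at x, so □◇q at x, so ◇q at z, giving w with Rzw and Ryw.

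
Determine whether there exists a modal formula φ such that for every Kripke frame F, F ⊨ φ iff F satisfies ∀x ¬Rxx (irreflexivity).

Not modally definable

Any modally definable frame class is closed under surjective bounded morphisms.
The 4-cycle (worlds 0,1,2,3 with 0→1→2→3→0) is irreflexive, and the map sending every world to a single reflexive point • is a surjective bounded morphism (forth: every edge maps to (•,•); back: every world has a successor). So any modal formula valid on the 4-cycle is also valid on the reflexive point, which is not irreflexive.
So no modal formula (or set of formulas) defines exactly the irreflexive frames.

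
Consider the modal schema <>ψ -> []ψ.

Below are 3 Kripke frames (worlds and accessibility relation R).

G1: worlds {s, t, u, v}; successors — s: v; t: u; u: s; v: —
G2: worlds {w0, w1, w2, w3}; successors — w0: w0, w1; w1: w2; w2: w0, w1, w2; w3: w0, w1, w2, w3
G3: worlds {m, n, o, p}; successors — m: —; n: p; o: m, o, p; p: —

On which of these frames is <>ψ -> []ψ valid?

The schema corresponds to partial functionality: forall x forall y forall z (Rxy & Rxz -> y = z).
G1: condition met.
G2: fails — w0 sees both w0 and w1.
G3: fails — o sees both m and o.
Valid on: G1.

G1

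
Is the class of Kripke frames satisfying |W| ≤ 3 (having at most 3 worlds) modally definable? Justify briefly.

Modal frame validity is preserved under disjoint unions.
Any modal formula valid on each of 4 disjoint one-world frames is valid on their disjoint union (validity is preserved under disjoint unions). Each one-world frame has |W|=1≤3, but the union has |W|=4.
Hence having at most 3 worlds is not modally definable.

Not definable by any modal formula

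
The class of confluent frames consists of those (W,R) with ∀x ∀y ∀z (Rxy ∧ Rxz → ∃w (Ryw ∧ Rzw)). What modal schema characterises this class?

◇□p → □◇p

The condition is convergence. The .2 schema ◇□p → □◇p defines it.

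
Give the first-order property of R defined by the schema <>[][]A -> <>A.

forall x forall y (xRy -> exists w (y R^2 w & xRw))

This is a Sahlqvist (Geach-type) schema ◇^1□^2A → □^0◇^1A.
First-order correspondent: forall x forall y (xRy -> exists w (y R^2 w & xRw)).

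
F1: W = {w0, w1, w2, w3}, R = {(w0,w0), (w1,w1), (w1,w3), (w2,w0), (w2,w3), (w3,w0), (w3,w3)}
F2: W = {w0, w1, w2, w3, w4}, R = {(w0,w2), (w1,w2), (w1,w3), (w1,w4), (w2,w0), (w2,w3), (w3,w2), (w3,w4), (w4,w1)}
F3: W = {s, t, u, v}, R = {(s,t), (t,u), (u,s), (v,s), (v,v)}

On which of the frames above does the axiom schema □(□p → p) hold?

F1

This is the axiom for shift-reflexivity; its first-order frame correspondent is ∀x ∀y (Rxy → Ryy).
F1: ✓.
F2: fails — Rw1w2 but not Rw2w2.
F3: fails — Rus but not Rss.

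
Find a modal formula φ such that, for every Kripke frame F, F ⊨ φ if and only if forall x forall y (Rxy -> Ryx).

A defining formula is ψ → □◇ψ (the B axiom).
Suppose ψ→□◇ψ is valid. Take Rxy and set V(ψ)={x}. Then ψ at x, so □◇ψ at x, so ◇ψ at y, so some z with Ryz has ψ; z=x, i.e. Ryx.

ψ → □◇ψ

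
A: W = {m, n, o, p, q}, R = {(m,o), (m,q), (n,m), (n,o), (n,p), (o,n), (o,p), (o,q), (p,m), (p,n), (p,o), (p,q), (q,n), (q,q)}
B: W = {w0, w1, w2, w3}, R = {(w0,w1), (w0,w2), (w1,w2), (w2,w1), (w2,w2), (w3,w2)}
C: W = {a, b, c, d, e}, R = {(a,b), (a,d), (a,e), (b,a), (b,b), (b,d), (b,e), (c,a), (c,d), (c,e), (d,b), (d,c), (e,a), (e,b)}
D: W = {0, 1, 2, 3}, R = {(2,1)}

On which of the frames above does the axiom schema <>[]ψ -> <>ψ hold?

B

The schema corresponds to a generalized confluence (Geach) condition: forall x forall y (xRy -> exists w (yRw & xRw)).
A: fails — qRn but no w with nRw and qRw.
B: holds.
C: fails — cRd but no w with dRw and cRw.
D: fails — 2R1 but no w with 1Rw and 2Rw.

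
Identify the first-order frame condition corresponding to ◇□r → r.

This schema is equivalent to the B axiom r → □◇r.
It corresponds to symmetry: ∀x ∀y (Rxy → Ryx).

symmetry: ∀x ∀y (Rxy → Ryx)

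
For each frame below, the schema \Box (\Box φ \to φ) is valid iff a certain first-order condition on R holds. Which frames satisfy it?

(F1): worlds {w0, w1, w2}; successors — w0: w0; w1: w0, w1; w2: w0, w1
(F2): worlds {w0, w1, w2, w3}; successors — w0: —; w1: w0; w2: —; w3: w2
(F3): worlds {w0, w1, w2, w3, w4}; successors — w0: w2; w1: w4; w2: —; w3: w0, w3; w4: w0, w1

This is the axiom for shift-reflexivity; its first-order frame correspondent is \forall x \forall y (Rxy \to Ryy).
(F1): ✓.
(F2): fails — Rw1w0 but not Rw0w0.
(F3): fails — Rw3w0 but not Rw0w0.
Valid on: (F1).

(F1)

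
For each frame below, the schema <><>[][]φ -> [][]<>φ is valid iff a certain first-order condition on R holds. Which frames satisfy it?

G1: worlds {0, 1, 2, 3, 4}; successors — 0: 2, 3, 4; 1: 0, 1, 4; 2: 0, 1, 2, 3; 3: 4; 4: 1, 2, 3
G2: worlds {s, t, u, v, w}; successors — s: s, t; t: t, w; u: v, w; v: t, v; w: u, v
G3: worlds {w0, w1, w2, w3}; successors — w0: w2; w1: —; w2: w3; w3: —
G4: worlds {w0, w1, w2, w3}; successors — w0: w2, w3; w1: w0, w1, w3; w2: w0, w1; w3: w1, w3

G4

Frame correspondent (Sahlqvist): forall x forall y forall z ((x R^2 y & x R^2 z) -> exists w (y R^2 w & zRw)) — i.e. a generalized confluence (Geach) condition.
G1: fails — 0R²3, 0R²3 but no w with 3R²w and 3Rw.
G2: fails — sR²s, sR²w but no w* with sR²w* and wRw*.
G3: fails — w0R²w3, w0R²w3 but no w with w3R²w and w3Rw.
G4: satisfies the condition.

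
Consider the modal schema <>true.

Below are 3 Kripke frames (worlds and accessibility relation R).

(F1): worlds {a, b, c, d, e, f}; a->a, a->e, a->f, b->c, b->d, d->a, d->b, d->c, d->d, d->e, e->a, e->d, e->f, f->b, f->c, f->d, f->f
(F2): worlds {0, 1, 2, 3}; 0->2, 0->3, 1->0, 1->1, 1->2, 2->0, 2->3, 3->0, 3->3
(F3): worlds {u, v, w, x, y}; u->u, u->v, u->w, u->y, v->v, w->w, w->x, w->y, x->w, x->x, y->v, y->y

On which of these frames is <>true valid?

(F2), (F3)

This is the axiom for seriality; its first-order frame correspondent is forall x exists y Rxy.
(F1): fails — world c has no successor.
(F2): satisfies the condition.
(F3): satisfies the condition.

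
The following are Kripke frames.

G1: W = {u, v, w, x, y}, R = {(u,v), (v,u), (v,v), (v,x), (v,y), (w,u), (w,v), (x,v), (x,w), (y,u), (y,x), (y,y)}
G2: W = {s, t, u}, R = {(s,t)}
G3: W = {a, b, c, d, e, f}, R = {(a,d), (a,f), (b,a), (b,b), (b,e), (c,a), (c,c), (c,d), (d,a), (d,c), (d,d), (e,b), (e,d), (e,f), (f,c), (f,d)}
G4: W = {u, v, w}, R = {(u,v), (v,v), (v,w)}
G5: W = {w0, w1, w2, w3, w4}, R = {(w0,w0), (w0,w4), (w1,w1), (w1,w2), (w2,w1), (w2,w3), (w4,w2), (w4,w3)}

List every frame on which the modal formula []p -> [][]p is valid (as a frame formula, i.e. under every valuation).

The schema corresponds to transitivity: forall x forall y forall z (Rxy & Ryz -> Rxz).
G1: fails — Ruv and Rvu but not Ruu.
G2: satisfies the condition.
G3: fails — Reb and Rba but not Rea.
G4: fails — Ruv and Rvw but not Ruw.
G5: fails — Rw1w2 and Rw2w3 but not Rw1w3.

G2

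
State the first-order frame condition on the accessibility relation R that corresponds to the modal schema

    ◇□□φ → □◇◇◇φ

This is a Sahlqvist (Geach-type) schema ◇^1□^2φ → □^1◇^3φ.
First-order correspondent: ∀x ∀y ∀z ((xRy ∧ xRz) → ∃w (yR²w ∧ zR³w)).

∀x ∀y ∀z ((xRy ∧ xRz) → ∃w (yR²w ∧ zR³w))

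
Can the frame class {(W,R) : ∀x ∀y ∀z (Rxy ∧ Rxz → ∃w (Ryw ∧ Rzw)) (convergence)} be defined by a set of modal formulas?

Yes — defined by ◇□r → □◇r

Yes: it is convergence, defined by the .2 schema ◇□r → □◇r.
Suppose ◇□r→□◇r is valid. Take Rxy, Rxz and set V(r)={w : Ryw}. Then □r at y so ◇□r at x, so □◇r at x, so ◇r at z, giving w with Rzw and Ryw.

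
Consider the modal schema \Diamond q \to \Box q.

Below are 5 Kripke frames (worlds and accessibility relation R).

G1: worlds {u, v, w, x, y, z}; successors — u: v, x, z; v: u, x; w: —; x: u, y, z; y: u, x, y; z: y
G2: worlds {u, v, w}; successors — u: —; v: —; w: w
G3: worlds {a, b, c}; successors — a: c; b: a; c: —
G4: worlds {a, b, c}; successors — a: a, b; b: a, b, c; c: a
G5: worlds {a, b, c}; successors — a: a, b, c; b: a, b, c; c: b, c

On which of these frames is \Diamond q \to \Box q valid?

G2, G3

This is the axiom for partial functionality; its first-order frame correspondent is \forall x \forall y \forall z (Rxy \wedge Rxz \to y = z).
G1: fails — u sees both v and x.
G2: condition met.
G3: condition met.
G4: fails — a sees both a and b.
G5: fails — a sees both a and b.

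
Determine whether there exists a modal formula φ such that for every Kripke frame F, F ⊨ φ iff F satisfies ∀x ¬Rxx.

Any modally definable frame class is closed under surjective bounded morphisms.
The 2-cycle (worlds 0,1 with 0→1→0) is irreflexive, and the map sending every world to a single reflexive point • is a surjective bounded morphism (forth: every edge maps to (•,•); back: every world has a successor). So any modal formula valid on the 2-cycle is also valid on the reflexive point, which is not irreflexive.
So the class is not modally definable.

No — not modally definable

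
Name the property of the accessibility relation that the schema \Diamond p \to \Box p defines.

Partial functionality

Suppose ◇p→□p is valid. Take Rxy, Rxz and set V(p)={y}. Then ◇p at x, so □p at x, so p at z, i.e. z=y.
The converse is a direct semantic check.
Frame condition: \forall x \forall y \forall z (Rxy \wedge Rxz \to y = z).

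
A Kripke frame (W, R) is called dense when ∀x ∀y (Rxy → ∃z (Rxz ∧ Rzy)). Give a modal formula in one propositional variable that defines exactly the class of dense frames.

□□ψ → □ψ

The condition is density. The C4 schema □□ψ → □ψ defines it.
Suppose □□ψ→□ψ is valid. Take Rxy and set V(ψ)={w : xR²w}. Then □□ψ at x, so □ψ at x, so ψ at y, i.e. ∃z(Rxz∧Rzy).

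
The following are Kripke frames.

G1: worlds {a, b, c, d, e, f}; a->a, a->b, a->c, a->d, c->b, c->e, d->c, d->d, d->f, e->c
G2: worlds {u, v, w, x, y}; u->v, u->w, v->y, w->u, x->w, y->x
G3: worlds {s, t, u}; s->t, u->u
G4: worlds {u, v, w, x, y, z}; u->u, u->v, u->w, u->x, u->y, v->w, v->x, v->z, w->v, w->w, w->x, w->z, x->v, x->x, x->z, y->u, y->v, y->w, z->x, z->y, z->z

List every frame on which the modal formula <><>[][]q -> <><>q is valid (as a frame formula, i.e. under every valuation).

G3, G4

This is the axiom for a generalized confluence (Geach) condition; its first-order frame correspondent is forall x forall y (x R^2 y -> exists w (y R^2 w & x R^2 w)).
G1: fails — aR²b but no w with bR²w and aR²w.
G2: fails — uR²y but no t with yR²t and uR²t.
G3: ✓.
G4: ✓.
Valid on: G3, G4.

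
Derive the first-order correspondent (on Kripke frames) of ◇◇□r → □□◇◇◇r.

This is a Sahlqvist (Geach-type) schema ◇^2□^1r → □^2◇^3r.
First-order correspondent: ∀x ∀y ∀z ((xR²y ∧ xR²z) → ∃w (yRw ∧ zR³w)).

∀x ∀y ∀z ((xR²y ∧ xR²z) → ∃w (yRw ∧ zR³w))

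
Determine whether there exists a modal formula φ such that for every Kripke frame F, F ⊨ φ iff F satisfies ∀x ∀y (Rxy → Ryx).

Yes — defined by r → □◇r

This is a Sahlqvist condition; the B axiom r → □◇r defines it.
Suppose r→□◇r is valid. Take Rxy and set V(r)={x}. Then r at x, so □◇r at x, so ◇r at y, so some z with Ryz has r; z=x, i.e. Ryx.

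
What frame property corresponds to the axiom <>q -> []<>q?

the Euclidean property: forall x forall y forall z (Rxy & Rxz -> Ryz)

Suppose ◇q→□◇q is valid. Take Rxy, Rxz and set V(q)={y}. Then ◇q at x, so □◇q at x, so ◇q at z, so some w with Rzw has q; w=y, i.e. Rzy. By symmetry of the argument, Ryz.
Conversely, on a frame with the Euclidean property the schema holds at every world under every valuation.
Frame condition: forall x forall y forall z (Rxy & Rxz -> Ryz).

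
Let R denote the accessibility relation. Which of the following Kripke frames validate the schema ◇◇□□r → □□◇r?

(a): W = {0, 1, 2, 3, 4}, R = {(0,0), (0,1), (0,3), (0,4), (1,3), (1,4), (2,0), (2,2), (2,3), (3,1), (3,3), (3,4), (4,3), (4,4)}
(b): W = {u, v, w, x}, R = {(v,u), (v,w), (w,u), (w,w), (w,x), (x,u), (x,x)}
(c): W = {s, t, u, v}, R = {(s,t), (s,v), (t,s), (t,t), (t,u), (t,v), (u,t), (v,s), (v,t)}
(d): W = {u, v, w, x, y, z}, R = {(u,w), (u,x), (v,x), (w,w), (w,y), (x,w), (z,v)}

Frame correspondent (Sahlqvist): ∀x ∀y ∀z ((xR²y ∧ xR²z) → ∃w (yR²w ∧ zRw)) — i.e. a generalized confluence (Geach) condition.
(a): holds.
(b): fails — vR²u, vR²u but no t with uR²t and uRt.
(c): holds.
(d): fails — uR²w, uR²y but no t with wR²t and yRt.
Valid on: (a), (c).

(a), (c)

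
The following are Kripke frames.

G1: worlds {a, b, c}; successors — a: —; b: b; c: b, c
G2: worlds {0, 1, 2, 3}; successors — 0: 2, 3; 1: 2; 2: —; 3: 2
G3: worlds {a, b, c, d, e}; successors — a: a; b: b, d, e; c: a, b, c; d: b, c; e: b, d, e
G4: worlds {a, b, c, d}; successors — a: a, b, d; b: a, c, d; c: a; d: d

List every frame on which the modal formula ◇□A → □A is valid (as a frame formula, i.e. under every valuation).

none

The schema corresponds to the Euclidean property: ∀x ∀y ∀z (Rxy ∧ Rxz → Ryz).
G1: fails — Rcb and Rcc but not Rbc.
G2: fails — R03 and R03 but not R33.
G3: fails — Rbd and Rbe but not Rde.
G4: fails — Rab and Rab but not Rbb.
Valid on no frame.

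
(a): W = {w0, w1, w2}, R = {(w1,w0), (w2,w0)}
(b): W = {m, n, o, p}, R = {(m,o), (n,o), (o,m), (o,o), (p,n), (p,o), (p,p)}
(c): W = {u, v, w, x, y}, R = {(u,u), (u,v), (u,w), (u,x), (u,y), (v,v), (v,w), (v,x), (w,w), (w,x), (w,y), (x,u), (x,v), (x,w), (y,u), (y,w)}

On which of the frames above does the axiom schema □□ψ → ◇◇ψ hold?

(b), (c)

The schema corresponds to a generalized confluence (Geach) condition: ∀x ∃w (xR²w ∧ xR²w).
(a): fails — at w0 but no w with w0R²w and w0R²w.
(b): satisfies the condition.
(c): satisfies the condition.
Valid on: (b), (c).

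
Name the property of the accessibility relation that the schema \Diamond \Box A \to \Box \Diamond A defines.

convergence

Suppose ◇□A→□◇A is valid. Take Rxy, Rxz and set V(A)={w : Ryw}. Then □A at y so ◇□A at x, so □◇A at x, so ◇A at z, giving w with Rzw and Ryw.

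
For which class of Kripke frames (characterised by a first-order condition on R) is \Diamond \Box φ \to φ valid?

Replacing φ by ¬φ and contraposing gives the equivalent schema φ → □◇φ.
Suppose φ→□◇φ is valid. Take Rxy and set V(φ)={x}. Then φ at x, so □◇φ at x, so ◇φ at y, so some z with Ryz has φ; z=x, i.e. Ryx.

symmetry: \forall x \forall y (Rxy \to Ryx)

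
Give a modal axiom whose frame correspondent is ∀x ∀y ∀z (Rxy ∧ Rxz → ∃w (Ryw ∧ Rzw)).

◇□p → □◇p

The condition is convergence. The .2 schema ◇□p → □◇p defines it.
Suppose ◇□p→□◇p is valid. Take Rxy, Rxz and set V(p)={w : Ryw}. Then □p at y so ◇□p at x, so □◇p at x, so ◇p at z, giving w with Rzw and Ryw.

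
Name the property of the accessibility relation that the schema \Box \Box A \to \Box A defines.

This schema is the C4 axiom.
It corresponds to density: \forall x \forall y (Rxy \to \exists z (Rxz \wedge Rzy)).

density: \forall x \forall y (Rxy \to \exists z (Rxz \wedge Rzy))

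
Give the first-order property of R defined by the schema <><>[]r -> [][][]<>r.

This is a Sahlqvist (Geach-type) schema ◇^2□^1r → □^3◇^1r.
Minimal-valuation argument: fix x; take any y with xR^2y and any z with xR^3z. Set V(r) to the set of worlds R-reachable from y in exactly 1 step. Then □^1r holds at y, so the antecedent holds at x; validity forces ◇^1r at z, giving a w with zR^1w and yR^1w.
First-order correspondent: forall x forall y forall z ((x R^2 y & x R^3 z) -> exists w (yRw & zRw)).

forall x forall y forall z ((x R^2 y & x R^3 z) -> exists w (yRw & zRw))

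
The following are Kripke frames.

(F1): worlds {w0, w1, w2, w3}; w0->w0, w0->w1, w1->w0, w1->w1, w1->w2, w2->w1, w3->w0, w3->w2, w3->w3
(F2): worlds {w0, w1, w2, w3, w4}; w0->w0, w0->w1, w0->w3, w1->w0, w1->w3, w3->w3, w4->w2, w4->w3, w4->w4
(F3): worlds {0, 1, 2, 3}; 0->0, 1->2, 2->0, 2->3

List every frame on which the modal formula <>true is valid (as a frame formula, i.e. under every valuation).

(F1)

This is the axiom for seriality; its first-order frame correspondent is forall x exists y Rxy.
(F1): condition met.
(F2): fails — world w2 has no successor.
(F3): fails — world 3 has no successor.
Valid on: (F1).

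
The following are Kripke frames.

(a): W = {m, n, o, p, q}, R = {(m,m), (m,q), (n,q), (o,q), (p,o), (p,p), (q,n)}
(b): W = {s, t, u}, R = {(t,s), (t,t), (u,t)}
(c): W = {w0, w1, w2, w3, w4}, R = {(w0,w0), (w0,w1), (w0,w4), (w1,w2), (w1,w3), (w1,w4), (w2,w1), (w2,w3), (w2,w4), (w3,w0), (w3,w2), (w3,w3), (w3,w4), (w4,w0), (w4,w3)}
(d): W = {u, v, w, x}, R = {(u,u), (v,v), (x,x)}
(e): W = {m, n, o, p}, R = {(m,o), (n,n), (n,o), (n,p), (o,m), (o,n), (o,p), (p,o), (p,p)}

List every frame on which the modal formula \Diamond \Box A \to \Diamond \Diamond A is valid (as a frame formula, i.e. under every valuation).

The schema corresponds to a generalized confluence (Geach) condition: \forall x \forall y (xRy \to \exists w (yRw \wedge x R^2 w)).
(a): satisfies the condition.
(b): fails — tRs but no w with sRw and tR²w.
(c): satisfies the condition.
(d): satisfies the condition.
(e): satisfies the condition.
Valid on: (a), (c), (d), (e).

(a), (c), (d), (e)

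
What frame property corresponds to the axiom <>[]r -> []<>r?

convergence

This is the .2 axiom.
It corresponds to convergence: forall x forall y forall z (Rxy & Rxz -> exists w (Ryw & Rzw)).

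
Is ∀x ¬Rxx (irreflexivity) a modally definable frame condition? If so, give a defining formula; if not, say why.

No — not modally definable

If a class were modally definable it would be closed under surjective bounded morphisms (Goldblatt–Thomason).
The 4-cycle (worlds w0,w1,w2,w3 with w0→w1→w2→w3→w0) is irreflexive, and the map sending every world to a single reflexive point • is a surjective bounded morphism (forth: every edge maps to (•,•); back: every world has a successor). So any modal formula valid on the 4-cycle is also valid on the reflexive point, which is not irreflexive.
Hence irreflexivity is not modally definable.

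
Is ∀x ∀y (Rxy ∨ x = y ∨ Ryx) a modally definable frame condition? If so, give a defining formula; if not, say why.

Any modally definable frame class is closed under disjoint unions.
Take 3 disjoint single-world reflexive frames: each is trivially connected, but their disjoint union has 3 worlds with no edge between distinct components, so it is not connected.
Hence connectedness of R is not modally definable.

No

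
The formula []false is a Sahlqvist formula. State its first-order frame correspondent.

emptiness of R

This is the Ver axiom.
It corresponds to emptiness of R: forall x forall y ~Rxy.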